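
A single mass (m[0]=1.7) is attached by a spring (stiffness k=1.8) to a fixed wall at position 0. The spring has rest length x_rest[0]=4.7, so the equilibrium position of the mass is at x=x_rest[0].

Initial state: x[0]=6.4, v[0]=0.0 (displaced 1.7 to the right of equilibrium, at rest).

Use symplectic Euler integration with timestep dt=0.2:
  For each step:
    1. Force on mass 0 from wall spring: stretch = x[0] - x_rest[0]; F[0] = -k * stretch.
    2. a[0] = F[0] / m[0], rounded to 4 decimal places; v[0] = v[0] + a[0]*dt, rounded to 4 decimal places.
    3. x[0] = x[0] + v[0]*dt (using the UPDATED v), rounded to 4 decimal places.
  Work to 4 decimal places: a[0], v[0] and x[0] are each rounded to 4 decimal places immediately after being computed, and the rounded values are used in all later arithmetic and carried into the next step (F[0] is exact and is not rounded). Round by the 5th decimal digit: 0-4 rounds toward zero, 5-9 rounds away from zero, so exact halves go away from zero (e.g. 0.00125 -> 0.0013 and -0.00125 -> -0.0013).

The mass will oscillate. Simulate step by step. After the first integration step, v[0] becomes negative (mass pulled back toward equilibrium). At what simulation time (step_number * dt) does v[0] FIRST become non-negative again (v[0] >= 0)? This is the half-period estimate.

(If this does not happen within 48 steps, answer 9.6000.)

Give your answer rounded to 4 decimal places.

Answer: 3.2000

Derivation:
Step 0: x=[6.4000] v=[0.0000]
Step 1: x=[6.3280] v=[-0.3600]
Step 2: x=[6.1870] v=[-0.7048]
Step 3: x=[5.9831] v=[-1.0197]
Step 4: x=[5.7248] v=[-1.2914]
Step 5: x=[5.4231] v=[-1.5084]
Step 6: x=[5.0908] v=[-1.6615]
Step 7: x=[4.7419] v=[-1.7443]
Step 8: x=[4.3913] v=[-1.7532]
Step 9: x=[4.0537] v=[-1.6878]
Step 10: x=[3.7435] v=[-1.5509]
Step 11: x=[3.4738] v=[-1.3483]
Step 12: x=[3.2561] v=[-1.0886]
Step 13: x=[3.0995] v=[-0.7828]
Step 14: x=[3.0107] v=[-0.4439]
Step 15: x=[2.9935] v=[-0.0862]
Step 16: x=[3.0485] v=[0.2752]
First v>=0 after going negative at step 16, time=3.2000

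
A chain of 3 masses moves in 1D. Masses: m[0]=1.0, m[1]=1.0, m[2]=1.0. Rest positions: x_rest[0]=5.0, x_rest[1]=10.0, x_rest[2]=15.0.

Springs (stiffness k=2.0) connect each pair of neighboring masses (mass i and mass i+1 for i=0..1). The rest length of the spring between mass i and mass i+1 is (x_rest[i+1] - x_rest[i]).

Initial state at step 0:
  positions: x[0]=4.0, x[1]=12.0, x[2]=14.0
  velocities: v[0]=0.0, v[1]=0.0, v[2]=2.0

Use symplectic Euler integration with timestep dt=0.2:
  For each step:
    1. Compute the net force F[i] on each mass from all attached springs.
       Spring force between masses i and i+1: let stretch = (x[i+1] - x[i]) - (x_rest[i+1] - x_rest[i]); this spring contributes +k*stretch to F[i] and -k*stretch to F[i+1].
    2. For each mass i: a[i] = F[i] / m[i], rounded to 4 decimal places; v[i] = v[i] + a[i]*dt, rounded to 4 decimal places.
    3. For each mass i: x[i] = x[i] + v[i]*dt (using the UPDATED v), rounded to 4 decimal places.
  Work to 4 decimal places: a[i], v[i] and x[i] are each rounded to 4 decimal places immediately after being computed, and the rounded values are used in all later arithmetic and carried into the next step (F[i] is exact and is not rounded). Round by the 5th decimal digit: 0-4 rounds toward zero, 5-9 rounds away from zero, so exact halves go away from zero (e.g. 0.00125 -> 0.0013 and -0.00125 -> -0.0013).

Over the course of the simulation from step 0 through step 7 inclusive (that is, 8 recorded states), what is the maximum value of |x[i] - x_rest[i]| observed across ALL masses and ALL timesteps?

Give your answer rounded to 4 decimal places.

Step 0: x=[4.0000 12.0000 14.0000] v=[0.0000 0.0000 2.0000]
Step 1: x=[4.2400 11.5200 14.6400] v=[1.2000 -2.4000 3.2000]
Step 2: x=[4.6624 10.7072 15.4304] v=[2.1120 -4.0640 3.9520]
Step 3: x=[5.1684 9.7887 16.2429] v=[2.5299 -4.5926 4.0627]
Step 4: x=[5.6440 9.0169 16.9391] v=[2.3780 -3.8590 3.4810]
Step 5: x=[5.9894 8.6090 17.4015] v=[1.7272 -2.0393 2.3121]
Step 6: x=[6.1444 8.6950 17.5605] v=[0.7750 0.4299 0.7951]
Step 7: x=[6.1034 9.2862 17.4103] v=[-0.2048 2.9559 -0.7511]
Max displacement = 2.5605

Answer: 2.5605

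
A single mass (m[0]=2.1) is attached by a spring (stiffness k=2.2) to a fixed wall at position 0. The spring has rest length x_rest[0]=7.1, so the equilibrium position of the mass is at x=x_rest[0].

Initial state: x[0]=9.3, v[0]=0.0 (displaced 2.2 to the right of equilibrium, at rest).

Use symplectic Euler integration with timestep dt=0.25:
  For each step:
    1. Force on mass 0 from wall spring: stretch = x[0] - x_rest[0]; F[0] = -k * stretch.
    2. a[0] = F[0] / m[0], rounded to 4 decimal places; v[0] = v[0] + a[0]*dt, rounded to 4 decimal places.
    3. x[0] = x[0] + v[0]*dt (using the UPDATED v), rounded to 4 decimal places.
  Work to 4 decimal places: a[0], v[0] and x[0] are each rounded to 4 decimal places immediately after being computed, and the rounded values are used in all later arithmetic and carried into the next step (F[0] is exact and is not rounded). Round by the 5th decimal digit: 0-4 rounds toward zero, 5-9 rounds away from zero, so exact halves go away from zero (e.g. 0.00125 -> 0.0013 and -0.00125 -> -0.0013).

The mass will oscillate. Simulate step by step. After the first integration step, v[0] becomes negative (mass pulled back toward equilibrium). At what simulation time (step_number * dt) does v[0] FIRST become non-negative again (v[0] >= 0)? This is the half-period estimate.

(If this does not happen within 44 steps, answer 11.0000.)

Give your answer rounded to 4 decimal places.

Answer: 3.2500

Derivation:
Step 0: x=[9.3000] v=[0.0000]
Step 1: x=[9.1560] v=[-0.5762]
Step 2: x=[8.8773] v=[-1.1147]
Step 3: x=[8.4823] v=[-1.5802]
Step 4: x=[7.9968] v=[-1.9422]
Step 5: x=[7.4525] v=[-2.1771]
Step 6: x=[6.8852] v=[-2.2694]
Step 7: x=[6.3319] v=[-2.2132]
Step 8: x=[5.8289] v=[-2.0120]
Step 9: x=[5.4091] v=[-1.6791]
Step 10: x=[5.1000] v=[-1.2363]
Step 11: x=[4.9219] v=[-0.7125]
Step 12: x=[4.8864] v=[-0.1421]
Step 13: x=[4.9958] v=[0.4377]
First v>=0 after going negative at step 13, time=3.2500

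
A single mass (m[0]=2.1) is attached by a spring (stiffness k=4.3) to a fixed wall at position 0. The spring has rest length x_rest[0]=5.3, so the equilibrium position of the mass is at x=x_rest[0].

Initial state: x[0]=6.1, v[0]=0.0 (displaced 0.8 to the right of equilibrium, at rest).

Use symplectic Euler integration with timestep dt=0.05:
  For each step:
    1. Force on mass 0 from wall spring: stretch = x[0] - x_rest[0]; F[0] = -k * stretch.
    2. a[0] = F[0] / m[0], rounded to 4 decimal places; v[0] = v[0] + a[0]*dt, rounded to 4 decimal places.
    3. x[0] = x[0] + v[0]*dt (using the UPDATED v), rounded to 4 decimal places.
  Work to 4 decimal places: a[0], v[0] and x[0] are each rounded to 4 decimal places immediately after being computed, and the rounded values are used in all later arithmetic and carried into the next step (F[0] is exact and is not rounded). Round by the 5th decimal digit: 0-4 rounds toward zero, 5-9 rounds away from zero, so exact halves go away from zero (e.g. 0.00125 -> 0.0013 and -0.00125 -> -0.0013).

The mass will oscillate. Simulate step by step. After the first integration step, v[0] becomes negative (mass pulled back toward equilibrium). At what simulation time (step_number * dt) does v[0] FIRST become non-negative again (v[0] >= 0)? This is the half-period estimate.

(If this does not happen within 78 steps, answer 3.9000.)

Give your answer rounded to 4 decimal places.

Answer: 2.2000

Derivation:
Step 0: x=[6.1000] v=[0.0000]
Step 1: x=[6.0959] v=[-0.0819]
Step 2: x=[6.0877] v=[-0.1634]
Step 3: x=[6.0755] v=[-0.2440]
Step 4: x=[6.0593] v=[-0.3234]
Step 5: x=[6.0392] v=[-0.4011]
Step 6: x=[6.0154] v=[-0.4768]
Step 7: x=[5.9879] v=[-0.5500]
Step 8: x=[5.9569] v=[-0.6204]
Step 9: x=[5.9225] v=[-0.6877]
Step 10: x=[5.8849] v=[-0.7514]
Step 11: x=[5.8443] v=[-0.8113]
Step 12: x=[5.8010] v=[-0.8670]
Step 13: x=[5.7551] v=[-0.9183]
Step 14: x=[5.7069] v=[-0.9649]
Step 15: x=[5.6566] v=[-1.0066]
Step 16: x=[5.6044] v=[-1.0431]
Step 17: x=[5.5507] v=[-1.0743]
Step 18: x=[5.4957] v=[-1.1000]
Step 19: x=[5.4397] v=[-1.1200]
Step 20: x=[5.3830] v=[-1.1343]
Step 21: x=[5.3259] v=[-1.1428]
Step 22: x=[5.2686] v=[-1.1455]
Step 23: x=[5.2115] v=[-1.1423]
Step 24: x=[5.1548] v=[-1.1332]
Step 25: x=[5.0989] v=[-1.1183]
Step 26: x=[5.0440] v=[-1.0977]
Step 27: x=[4.9904] v=[-1.0715]
Step 28: x=[4.9384] v=[-1.0398]
Step 29: x=[4.8883] v=[-1.0028]
Step 30: x=[4.8403] v=[-0.9607]
Step 31: x=[4.7946] v=[-0.9136]
Step 32: x=[4.7515] v=[-0.8619]
Step 33: x=[4.7112] v=[-0.8057]
Step 34: x=[4.6739] v=[-0.7454]
Step 35: x=[4.6398] v=[-0.6813]
Step 36: x=[4.6091] v=[-0.6137]
Step 37: x=[4.5820] v=[-0.5430]
Step 38: x=[4.5585] v=[-0.4695]
Step 39: x=[4.5388] v=[-0.3936]
Step 40: x=[4.5230] v=[-0.3157]
Step 41: x=[4.5112] v=[-0.2362]
Step 42: x=[4.5034] v=[-0.1554]
Step 43: x=[4.4997] v=[-0.0738]
Step 44: x=[4.5001] v=[0.0081]
First v>=0 after going negative at step 44, time=2.2000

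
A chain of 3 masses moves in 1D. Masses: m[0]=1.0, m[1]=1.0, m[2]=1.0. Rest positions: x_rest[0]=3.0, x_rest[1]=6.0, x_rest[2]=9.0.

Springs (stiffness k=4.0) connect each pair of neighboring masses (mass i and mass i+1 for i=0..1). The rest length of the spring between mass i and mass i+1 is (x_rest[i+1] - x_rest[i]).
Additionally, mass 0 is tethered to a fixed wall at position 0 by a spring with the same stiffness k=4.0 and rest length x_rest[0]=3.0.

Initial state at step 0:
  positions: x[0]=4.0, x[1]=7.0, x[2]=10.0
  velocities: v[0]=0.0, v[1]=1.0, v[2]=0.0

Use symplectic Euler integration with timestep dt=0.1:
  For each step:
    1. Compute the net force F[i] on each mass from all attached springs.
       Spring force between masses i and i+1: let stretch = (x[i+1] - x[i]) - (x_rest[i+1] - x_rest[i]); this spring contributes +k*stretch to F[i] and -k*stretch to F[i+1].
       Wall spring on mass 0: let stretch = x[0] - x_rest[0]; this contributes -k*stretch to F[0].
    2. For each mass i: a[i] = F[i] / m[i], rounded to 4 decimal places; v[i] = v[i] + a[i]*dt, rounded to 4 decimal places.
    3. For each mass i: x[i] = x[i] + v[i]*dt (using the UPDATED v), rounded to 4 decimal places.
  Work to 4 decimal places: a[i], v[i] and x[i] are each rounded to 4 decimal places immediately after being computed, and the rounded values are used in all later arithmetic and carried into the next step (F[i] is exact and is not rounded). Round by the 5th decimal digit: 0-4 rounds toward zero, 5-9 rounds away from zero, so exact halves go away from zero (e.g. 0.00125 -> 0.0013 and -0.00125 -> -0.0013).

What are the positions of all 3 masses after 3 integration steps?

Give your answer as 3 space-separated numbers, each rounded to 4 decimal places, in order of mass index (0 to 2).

Answer: 3.7910 7.2612 10.0155

Derivation:
Step 0: x=[4.0000 7.0000 10.0000] v=[0.0000 1.0000 0.0000]
Step 1: x=[3.9600 7.1000 10.0000] v=[-0.4000 1.0000 0.0000]
Step 2: x=[3.8872 7.1904 10.0040] v=[-0.7280 0.9040 0.0400]
Step 3: x=[3.7910 7.2612 10.0155] v=[-0.9616 0.7082 0.1146]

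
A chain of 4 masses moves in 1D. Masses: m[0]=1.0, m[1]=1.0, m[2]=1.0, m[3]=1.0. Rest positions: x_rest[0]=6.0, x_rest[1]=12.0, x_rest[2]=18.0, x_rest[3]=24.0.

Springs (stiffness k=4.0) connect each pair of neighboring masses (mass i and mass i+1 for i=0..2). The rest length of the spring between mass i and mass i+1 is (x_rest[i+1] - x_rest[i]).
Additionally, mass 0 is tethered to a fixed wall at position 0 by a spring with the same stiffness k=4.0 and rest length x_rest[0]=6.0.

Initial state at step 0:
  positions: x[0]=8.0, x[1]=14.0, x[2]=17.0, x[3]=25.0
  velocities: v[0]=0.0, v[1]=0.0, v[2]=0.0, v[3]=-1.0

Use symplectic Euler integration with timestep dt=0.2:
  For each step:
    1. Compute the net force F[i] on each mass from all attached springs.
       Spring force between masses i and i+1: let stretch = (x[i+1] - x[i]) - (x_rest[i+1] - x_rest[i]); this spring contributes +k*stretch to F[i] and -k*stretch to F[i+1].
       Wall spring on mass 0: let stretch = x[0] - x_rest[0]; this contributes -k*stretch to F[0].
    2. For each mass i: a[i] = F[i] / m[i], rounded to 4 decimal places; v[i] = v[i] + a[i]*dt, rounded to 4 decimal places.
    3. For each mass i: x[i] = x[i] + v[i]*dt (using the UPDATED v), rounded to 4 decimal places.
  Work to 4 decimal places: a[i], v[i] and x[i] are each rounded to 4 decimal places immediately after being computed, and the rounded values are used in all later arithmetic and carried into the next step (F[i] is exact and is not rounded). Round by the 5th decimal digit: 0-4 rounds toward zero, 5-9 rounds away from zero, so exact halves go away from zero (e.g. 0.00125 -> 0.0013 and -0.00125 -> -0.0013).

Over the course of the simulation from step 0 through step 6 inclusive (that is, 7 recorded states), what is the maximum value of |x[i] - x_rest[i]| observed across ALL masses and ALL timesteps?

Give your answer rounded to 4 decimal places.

Step 0: x=[8.0000 14.0000 17.0000 25.0000] v=[0.0000 0.0000 0.0000 -1.0000]
Step 1: x=[7.6800 13.5200 17.8000 24.4800] v=[-1.6000 -2.4000 4.0000 -2.6000]
Step 2: x=[7.0656 12.7904 18.9840 23.8512] v=[-3.0720 -3.6480 5.9200 -3.1440]
Step 3: x=[6.2367 12.1358 19.9558 23.4036] v=[-4.1446 -3.2730 4.8589 -2.2378]
Step 4: x=[5.3538 11.7885 20.2280 23.3644] v=[-4.4147 -1.7363 1.3611 -0.1960]
Step 5: x=[4.6438 11.7620 19.6517 23.7834] v=[-3.5500 -0.1325 -2.8814 2.0949]
Step 6: x=[4.3297 11.8589 18.4741 24.5013] v=[-1.5705 0.4847 -5.8878 3.5895]
Max displacement = 2.2280

Answer: 2.2280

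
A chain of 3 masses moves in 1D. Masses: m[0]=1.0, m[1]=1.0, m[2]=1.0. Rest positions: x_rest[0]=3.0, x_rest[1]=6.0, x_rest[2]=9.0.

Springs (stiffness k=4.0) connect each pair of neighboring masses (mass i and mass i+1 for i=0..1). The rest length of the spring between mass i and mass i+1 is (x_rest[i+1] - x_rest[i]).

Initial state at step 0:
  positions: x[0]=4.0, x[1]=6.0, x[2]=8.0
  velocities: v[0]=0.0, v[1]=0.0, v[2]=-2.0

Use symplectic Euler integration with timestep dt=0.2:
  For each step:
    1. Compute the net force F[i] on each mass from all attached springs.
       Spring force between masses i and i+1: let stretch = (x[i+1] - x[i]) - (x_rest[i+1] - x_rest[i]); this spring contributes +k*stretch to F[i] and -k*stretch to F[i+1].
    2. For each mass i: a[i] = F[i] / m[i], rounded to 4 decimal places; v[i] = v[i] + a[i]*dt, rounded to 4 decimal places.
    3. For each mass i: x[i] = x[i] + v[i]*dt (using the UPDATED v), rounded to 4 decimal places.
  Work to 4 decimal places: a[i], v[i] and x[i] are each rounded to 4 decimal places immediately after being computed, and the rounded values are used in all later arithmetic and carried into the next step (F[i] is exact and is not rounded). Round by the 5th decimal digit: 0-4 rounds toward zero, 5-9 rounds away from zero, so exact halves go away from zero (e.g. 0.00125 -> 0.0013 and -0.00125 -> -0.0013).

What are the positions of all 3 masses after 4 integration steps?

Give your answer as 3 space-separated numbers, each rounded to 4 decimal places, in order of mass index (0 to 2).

Answer: 2.7011 5.5296 8.1693

Derivation:
Step 0: x=[4.0000 6.0000 8.0000] v=[0.0000 0.0000 -2.0000]
Step 1: x=[3.8400 6.0000 7.7600] v=[-0.8000 0.0000 -1.2000]
Step 2: x=[3.5456 5.9360 7.7184] v=[-1.4720 -0.3200 -0.2080]
Step 3: x=[3.1537 5.7747 7.8716] v=[-1.9597 -0.8064 0.7661]
Step 4: x=[2.7011 5.5296 8.1693] v=[-2.2629 -1.2257 1.4886]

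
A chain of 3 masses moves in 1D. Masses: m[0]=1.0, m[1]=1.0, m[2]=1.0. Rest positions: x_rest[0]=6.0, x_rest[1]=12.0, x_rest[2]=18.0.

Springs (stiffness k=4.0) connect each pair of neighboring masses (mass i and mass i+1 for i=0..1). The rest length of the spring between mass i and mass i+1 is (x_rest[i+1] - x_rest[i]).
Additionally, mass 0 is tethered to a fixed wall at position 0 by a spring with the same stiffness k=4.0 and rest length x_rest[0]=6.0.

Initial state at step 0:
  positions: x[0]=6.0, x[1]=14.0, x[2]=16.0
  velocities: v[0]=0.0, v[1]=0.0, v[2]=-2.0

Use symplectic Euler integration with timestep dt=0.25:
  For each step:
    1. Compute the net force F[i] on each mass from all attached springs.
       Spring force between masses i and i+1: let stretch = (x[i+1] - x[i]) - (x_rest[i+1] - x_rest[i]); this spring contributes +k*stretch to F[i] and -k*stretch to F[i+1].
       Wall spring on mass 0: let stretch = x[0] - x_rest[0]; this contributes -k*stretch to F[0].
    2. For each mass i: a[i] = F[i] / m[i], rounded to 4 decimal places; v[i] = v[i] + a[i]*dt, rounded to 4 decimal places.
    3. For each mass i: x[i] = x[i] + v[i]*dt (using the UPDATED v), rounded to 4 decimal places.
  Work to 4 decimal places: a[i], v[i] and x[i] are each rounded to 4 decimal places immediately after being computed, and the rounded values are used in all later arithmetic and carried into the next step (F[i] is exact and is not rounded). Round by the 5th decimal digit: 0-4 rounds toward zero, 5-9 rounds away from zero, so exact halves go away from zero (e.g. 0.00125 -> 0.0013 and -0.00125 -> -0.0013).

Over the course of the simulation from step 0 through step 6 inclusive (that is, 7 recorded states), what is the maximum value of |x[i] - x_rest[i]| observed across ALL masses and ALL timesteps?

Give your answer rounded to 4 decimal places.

Answer: 2.8681

Derivation:
Step 0: x=[6.0000 14.0000 16.0000] v=[0.0000 0.0000 -2.0000]
Step 1: x=[6.5000 12.5000 16.5000] v=[2.0000 -6.0000 2.0000]
Step 2: x=[6.8750 10.5000 17.5000] v=[1.5000 -8.0000 4.0000]
Step 3: x=[6.4375 9.3438 18.2500] v=[-1.7500 -4.6250 3.0000]
Step 4: x=[5.1172 9.6875 18.2735] v=[-5.2812 1.3749 0.0938]
Step 5: x=[3.6602 11.0352 17.6505] v=[-5.8281 5.3906 -2.4922]
Step 6: x=[3.1319 12.1929 16.8736] v=[-2.1133 4.6309 -3.1075]
Max displacement = 2.8681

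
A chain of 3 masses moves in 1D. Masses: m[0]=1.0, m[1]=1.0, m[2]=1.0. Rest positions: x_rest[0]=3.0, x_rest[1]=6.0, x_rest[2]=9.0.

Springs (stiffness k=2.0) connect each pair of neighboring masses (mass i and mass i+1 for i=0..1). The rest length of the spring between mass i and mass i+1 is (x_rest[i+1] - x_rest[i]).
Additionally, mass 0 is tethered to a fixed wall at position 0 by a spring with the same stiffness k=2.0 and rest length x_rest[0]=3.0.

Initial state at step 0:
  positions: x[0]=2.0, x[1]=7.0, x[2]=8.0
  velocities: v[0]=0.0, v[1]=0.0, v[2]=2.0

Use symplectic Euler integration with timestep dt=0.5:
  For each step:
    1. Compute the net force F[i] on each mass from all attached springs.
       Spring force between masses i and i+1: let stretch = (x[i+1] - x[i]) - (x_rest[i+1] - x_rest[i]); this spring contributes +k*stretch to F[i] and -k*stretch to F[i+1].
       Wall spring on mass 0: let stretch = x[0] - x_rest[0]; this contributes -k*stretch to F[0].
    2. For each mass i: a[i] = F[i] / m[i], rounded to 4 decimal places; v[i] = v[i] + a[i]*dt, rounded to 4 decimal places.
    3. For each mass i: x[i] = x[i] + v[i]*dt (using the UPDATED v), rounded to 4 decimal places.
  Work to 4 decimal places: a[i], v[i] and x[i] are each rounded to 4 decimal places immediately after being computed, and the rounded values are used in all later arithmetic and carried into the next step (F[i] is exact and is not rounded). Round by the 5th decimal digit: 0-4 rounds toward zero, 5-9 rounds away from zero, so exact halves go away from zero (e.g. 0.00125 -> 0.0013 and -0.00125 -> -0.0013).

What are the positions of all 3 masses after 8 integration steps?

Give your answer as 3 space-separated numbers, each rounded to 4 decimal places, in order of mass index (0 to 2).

Step 0: x=[2.0000 7.0000 8.0000] v=[0.0000 0.0000 2.0000]
Step 1: x=[3.5000 5.0000 10.0000] v=[3.0000 -4.0000 4.0000]
Step 2: x=[4.0000 4.7500 11.0000] v=[1.0000 -0.5000 2.0000]
Step 3: x=[2.8750 7.2500 10.3750] v=[-2.2500 5.0000 -1.2500]
Step 4: x=[2.5000 9.1250 9.6875] v=[-0.7500 3.7500 -1.3750]
Step 5: x=[4.1875 7.9688 10.2188] v=[3.3750 -2.3125 1.0625]
Step 6: x=[5.6719 6.0469 11.1251] v=[2.9688 -3.8438 1.8125]
Step 7: x=[4.5079 6.4766 10.9923] v=[-2.3281 0.8594 -0.2657]
Step 8: x=[2.0743 8.1798 10.1016] v=[-4.8673 3.4064 -1.7814]

Answer: 2.0743 8.1798 10.1016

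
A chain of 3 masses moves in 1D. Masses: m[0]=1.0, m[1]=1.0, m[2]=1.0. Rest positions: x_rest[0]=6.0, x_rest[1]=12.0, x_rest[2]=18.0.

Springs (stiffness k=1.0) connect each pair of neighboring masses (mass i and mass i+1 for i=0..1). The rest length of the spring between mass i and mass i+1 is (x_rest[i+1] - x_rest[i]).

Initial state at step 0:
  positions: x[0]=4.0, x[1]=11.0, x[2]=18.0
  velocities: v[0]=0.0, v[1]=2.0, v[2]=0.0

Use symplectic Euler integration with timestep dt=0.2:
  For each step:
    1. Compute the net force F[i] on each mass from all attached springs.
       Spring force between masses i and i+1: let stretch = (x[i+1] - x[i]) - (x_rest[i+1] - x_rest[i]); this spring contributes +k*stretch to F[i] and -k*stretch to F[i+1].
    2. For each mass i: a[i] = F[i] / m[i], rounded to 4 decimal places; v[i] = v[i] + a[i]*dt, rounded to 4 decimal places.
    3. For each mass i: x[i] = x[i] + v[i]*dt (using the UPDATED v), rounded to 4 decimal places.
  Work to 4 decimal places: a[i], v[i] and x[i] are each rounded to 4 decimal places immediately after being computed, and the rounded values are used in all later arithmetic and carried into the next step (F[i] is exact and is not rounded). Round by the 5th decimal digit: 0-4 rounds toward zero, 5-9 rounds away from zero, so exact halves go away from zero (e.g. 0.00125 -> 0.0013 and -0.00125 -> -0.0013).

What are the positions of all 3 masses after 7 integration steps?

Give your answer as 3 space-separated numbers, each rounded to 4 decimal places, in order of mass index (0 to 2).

Step 0: x=[4.0000 11.0000 18.0000] v=[0.0000 2.0000 0.0000]
Step 1: x=[4.0400 11.4000 17.9600] v=[0.2000 2.0000 -0.2000]
Step 2: x=[4.1344 11.7680 17.8976] v=[0.4720 1.8400 -0.3120]
Step 3: x=[4.2941 12.0758 17.8300] v=[0.7987 1.5392 -0.3379]
Step 4: x=[4.5251 12.3025 17.7723] v=[1.1550 1.1337 -0.2887]
Step 5: x=[4.8272 12.4369 17.7358] v=[1.5105 0.6722 -0.1827]
Step 6: x=[5.1937 12.4789 17.7273] v=[1.8324 0.2100 -0.0425]
Step 7: x=[5.6116 12.4394 17.7489] v=[2.0894 -0.1974 0.1078]

Answer: 5.6116 12.4394 17.7489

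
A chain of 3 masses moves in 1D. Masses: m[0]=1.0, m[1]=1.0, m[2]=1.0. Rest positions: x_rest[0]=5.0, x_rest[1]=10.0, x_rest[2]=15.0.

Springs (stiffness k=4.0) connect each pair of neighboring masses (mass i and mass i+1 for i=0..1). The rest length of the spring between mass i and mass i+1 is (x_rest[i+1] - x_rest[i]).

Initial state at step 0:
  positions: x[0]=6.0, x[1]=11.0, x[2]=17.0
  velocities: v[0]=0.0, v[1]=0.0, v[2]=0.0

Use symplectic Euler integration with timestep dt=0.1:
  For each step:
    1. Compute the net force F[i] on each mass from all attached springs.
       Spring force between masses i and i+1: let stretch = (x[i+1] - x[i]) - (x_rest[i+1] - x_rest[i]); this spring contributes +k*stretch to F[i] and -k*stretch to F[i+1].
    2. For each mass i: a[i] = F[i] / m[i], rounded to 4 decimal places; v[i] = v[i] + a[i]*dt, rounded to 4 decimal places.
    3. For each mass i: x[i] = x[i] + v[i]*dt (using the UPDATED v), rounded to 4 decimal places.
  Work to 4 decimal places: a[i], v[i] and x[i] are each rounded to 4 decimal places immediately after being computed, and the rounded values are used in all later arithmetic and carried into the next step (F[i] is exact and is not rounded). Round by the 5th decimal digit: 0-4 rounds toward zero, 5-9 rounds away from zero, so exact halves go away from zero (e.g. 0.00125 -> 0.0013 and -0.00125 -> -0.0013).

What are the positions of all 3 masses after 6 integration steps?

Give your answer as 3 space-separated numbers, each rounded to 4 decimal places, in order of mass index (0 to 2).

Step 0: x=[6.0000 11.0000 17.0000] v=[0.0000 0.0000 0.0000]
Step 1: x=[6.0000 11.0400 16.9600] v=[0.0000 0.4000 -0.4000]
Step 2: x=[6.0016 11.1152 16.8832] v=[0.0160 0.7520 -0.7680]
Step 3: x=[6.0077 11.2166 16.7757] v=[0.0614 1.0138 -1.0752]
Step 4: x=[6.0222 11.3320 16.6458] v=[0.1450 1.1539 -1.2988]
Step 5: x=[6.0491 11.4476 16.5034] v=[0.2689 1.1555 -1.4243]
Step 6: x=[6.0919 11.5494 16.3587] v=[0.4283 1.0184 -1.4466]

Answer: 6.0919 11.5494 16.3587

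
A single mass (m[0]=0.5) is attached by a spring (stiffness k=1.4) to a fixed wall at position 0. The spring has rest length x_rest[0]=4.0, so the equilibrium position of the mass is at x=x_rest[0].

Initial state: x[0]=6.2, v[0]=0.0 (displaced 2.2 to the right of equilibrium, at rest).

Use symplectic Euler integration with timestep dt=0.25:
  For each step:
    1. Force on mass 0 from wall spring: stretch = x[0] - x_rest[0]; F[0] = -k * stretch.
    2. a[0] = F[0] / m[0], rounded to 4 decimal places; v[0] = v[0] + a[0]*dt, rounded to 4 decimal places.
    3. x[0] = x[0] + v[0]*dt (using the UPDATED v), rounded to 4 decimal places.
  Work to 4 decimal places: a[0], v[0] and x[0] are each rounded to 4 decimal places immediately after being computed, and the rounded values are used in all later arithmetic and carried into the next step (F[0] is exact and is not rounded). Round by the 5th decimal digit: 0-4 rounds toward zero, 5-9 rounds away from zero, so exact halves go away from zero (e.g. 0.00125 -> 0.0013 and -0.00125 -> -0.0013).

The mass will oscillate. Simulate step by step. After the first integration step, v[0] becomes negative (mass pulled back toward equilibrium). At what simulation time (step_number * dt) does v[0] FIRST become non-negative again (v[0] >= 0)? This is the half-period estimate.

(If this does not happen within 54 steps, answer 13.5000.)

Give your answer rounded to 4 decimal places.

Step 0: x=[6.2000] v=[0.0000]
Step 1: x=[5.8150] v=[-1.5400]
Step 2: x=[5.1124] v=[-2.8105]
Step 3: x=[4.2151] v=[-3.5892]
Step 4: x=[3.2802] v=[-3.7398]
Step 5: x=[2.4712] v=[-3.2360]
Step 6: x=[1.9297] v=[-2.1659]
Step 7: x=[1.7505] v=[-0.7167]
Step 8: x=[1.9650] v=[0.8580]
First v>=0 after going negative at step 8, time=2.0000

Answer: 2.0000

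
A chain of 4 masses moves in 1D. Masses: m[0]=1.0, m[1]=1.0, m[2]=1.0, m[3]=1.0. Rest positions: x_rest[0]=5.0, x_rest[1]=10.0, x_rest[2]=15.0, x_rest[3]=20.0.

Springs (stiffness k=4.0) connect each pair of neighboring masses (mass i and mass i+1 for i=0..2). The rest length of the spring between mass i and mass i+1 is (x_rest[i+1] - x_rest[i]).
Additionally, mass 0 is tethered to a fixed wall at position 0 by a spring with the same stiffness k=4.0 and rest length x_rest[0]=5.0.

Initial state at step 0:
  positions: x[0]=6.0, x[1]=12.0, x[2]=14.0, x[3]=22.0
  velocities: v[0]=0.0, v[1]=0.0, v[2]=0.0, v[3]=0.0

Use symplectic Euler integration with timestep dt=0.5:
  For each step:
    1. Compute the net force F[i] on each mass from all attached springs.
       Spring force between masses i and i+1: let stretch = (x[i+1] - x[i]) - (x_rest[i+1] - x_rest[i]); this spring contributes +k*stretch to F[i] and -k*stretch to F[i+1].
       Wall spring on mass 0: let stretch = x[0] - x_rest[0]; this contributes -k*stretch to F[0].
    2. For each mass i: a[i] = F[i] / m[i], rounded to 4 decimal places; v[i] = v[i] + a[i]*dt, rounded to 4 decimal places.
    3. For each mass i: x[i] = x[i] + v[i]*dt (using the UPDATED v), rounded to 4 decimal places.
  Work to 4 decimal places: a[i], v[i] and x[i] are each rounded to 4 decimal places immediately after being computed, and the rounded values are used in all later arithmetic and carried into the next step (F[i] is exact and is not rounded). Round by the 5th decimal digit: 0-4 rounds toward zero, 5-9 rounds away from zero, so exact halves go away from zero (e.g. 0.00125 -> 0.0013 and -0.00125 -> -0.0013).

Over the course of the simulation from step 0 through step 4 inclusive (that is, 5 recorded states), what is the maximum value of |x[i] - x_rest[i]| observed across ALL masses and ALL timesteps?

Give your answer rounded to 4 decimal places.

Step 0: x=[6.0000 12.0000 14.0000 22.0000] v=[0.0000 0.0000 0.0000 0.0000]
Step 1: x=[6.0000 8.0000 20.0000 19.0000] v=[0.0000 -8.0000 12.0000 -6.0000]
Step 2: x=[2.0000 14.0000 13.0000 22.0000] v=[-8.0000 12.0000 -14.0000 6.0000]
Step 3: x=[8.0000 7.0000 16.0000 21.0000] v=[12.0000 -14.0000 6.0000 -2.0000]
Step 4: x=[5.0000 10.0000 15.0000 20.0000] v=[-6.0000 6.0000 -2.0000 -2.0000]
Max displacement = 5.0000

Answer: 5.0000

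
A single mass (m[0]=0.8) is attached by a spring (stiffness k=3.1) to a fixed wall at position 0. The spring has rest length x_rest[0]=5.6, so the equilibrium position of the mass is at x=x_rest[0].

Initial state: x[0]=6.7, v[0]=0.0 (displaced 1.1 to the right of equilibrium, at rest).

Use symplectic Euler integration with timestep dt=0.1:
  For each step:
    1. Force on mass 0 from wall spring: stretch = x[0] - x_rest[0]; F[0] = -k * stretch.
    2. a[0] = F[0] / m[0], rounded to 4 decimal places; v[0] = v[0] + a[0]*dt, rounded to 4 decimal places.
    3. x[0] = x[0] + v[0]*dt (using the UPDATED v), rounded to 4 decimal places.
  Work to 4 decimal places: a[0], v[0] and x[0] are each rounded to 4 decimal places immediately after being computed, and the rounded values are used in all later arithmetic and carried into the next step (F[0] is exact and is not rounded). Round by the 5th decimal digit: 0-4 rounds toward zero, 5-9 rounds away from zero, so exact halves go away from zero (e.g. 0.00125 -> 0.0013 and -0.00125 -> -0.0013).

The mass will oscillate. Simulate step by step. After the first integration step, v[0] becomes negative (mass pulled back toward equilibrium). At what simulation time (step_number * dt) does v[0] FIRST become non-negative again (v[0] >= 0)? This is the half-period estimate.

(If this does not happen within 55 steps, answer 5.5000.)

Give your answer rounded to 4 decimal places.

Step 0: x=[6.7000] v=[0.0000]
Step 1: x=[6.6574] v=[-0.4263]
Step 2: x=[6.5738] v=[-0.8360]
Step 3: x=[6.4525] v=[-1.2134]
Step 4: x=[6.2981] v=[-1.5437]
Step 5: x=[6.1167] v=[-1.8142]
Step 6: x=[5.9153] v=[-2.0144]
Step 7: x=[5.7016] v=[-2.1366]
Step 8: x=[5.4840] v=[-2.1760]
Step 9: x=[5.2709] v=[-2.1311]
Step 10: x=[5.0705] v=[-2.0036]
Step 11: x=[4.8907] v=[-1.7984]
Step 12: x=[4.7383] v=[-1.5236]
Step 13: x=[4.6193] v=[-1.1897]
Step 14: x=[4.5383] v=[-0.8097]
Step 15: x=[4.4985] v=[-0.3983]
Step 16: x=[4.5014] v=[0.0285]
First v>=0 after going negative at step 16, time=1.6000

Answer: 1.6000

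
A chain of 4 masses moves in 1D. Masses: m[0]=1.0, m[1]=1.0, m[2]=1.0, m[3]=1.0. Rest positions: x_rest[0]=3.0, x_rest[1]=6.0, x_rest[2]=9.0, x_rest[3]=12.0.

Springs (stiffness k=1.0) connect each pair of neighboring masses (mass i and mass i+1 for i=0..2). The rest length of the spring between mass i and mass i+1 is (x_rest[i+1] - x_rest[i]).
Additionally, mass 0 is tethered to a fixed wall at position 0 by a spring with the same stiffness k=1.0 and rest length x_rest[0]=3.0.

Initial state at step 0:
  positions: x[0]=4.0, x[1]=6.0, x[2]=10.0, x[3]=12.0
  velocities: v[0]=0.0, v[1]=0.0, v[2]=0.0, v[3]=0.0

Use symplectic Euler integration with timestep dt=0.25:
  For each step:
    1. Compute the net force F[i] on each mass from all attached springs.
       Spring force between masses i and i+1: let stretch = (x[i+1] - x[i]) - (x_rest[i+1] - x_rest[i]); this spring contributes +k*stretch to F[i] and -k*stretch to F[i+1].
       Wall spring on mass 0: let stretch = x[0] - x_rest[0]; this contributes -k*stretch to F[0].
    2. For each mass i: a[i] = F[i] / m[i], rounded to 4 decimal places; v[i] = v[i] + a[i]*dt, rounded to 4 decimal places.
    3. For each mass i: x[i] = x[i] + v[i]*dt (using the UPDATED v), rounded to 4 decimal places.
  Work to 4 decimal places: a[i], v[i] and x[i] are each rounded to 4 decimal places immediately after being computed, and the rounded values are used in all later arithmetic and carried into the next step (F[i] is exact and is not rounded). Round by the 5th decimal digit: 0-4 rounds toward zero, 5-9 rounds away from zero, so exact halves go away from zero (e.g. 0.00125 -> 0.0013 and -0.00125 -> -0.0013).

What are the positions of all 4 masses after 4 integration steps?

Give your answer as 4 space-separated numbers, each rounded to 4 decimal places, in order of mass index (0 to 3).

Answer: 3.0684 6.8293 9.1189 12.4659

Derivation:
Step 0: x=[4.0000 6.0000 10.0000 12.0000] v=[0.0000 0.0000 0.0000 0.0000]
Step 1: x=[3.8750 6.1250 9.8750 12.0625] v=[-0.5000 0.5000 -0.5000 0.2500]
Step 2: x=[3.6484 6.3438 9.6524 12.1758] v=[-0.9063 0.8750 -0.8906 0.4531]
Step 3: x=[3.3623 6.6009 9.3807 12.3189] v=[-1.1446 1.0283 -1.0869 0.5723]
Step 4: x=[3.0684 6.8293 9.1189 12.4659] v=[-1.1755 0.9136 -1.0473 0.5878]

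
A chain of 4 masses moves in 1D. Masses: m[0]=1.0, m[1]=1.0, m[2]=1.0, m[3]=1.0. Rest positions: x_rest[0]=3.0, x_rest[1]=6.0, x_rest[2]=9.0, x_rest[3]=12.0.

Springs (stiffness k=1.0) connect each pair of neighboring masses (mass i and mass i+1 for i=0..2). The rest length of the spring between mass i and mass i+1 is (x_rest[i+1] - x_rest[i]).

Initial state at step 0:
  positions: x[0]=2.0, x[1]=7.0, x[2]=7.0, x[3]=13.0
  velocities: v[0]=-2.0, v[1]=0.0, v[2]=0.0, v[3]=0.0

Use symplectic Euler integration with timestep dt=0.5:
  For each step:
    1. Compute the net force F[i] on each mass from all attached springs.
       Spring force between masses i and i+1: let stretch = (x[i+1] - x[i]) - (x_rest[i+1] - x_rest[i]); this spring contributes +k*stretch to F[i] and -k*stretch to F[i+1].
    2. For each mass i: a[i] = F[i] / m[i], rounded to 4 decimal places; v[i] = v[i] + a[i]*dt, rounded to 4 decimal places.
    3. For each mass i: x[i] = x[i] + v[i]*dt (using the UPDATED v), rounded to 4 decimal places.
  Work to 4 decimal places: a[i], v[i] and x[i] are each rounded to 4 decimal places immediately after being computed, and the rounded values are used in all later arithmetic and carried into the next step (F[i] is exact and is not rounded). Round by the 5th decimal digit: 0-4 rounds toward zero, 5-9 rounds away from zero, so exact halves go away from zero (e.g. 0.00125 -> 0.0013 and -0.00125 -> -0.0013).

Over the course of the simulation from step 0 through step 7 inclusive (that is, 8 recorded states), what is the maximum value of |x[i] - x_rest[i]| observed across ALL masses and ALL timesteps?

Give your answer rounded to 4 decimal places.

Answer: 3.6668

Derivation:
Step 0: x=[2.0000 7.0000 7.0000 13.0000] v=[-2.0000 0.0000 0.0000 0.0000]
Step 1: x=[1.5000 5.7500 8.5000 12.2500] v=[-1.0000 -2.5000 3.0000 -1.5000]
Step 2: x=[1.3125 4.1250 10.2500 11.3125] v=[-0.3750 -3.2500 3.5000 -1.8750]
Step 3: x=[1.0781 3.3281 10.7344 10.8594] v=[-0.4688 -1.5938 0.9688 -0.9063]
Step 4: x=[0.6562 3.8203 9.3985 11.1250] v=[-0.8438 0.9844 -2.6719 0.5312]
Step 5: x=[0.2753 4.9161 7.0996 11.7090] v=[-0.7618 2.1915 -4.5978 1.1680]
Step 6: x=[0.3046 5.3976 5.4072 11.8907] v=[0.0586 0.9629 -3.3849 0.3633]
Step 7: x=[0.8572 4.6082 5.3332 11.2015] v=[1.1051 -1.5788 -0.1480 -1.3785]
Max displacement = 3.6668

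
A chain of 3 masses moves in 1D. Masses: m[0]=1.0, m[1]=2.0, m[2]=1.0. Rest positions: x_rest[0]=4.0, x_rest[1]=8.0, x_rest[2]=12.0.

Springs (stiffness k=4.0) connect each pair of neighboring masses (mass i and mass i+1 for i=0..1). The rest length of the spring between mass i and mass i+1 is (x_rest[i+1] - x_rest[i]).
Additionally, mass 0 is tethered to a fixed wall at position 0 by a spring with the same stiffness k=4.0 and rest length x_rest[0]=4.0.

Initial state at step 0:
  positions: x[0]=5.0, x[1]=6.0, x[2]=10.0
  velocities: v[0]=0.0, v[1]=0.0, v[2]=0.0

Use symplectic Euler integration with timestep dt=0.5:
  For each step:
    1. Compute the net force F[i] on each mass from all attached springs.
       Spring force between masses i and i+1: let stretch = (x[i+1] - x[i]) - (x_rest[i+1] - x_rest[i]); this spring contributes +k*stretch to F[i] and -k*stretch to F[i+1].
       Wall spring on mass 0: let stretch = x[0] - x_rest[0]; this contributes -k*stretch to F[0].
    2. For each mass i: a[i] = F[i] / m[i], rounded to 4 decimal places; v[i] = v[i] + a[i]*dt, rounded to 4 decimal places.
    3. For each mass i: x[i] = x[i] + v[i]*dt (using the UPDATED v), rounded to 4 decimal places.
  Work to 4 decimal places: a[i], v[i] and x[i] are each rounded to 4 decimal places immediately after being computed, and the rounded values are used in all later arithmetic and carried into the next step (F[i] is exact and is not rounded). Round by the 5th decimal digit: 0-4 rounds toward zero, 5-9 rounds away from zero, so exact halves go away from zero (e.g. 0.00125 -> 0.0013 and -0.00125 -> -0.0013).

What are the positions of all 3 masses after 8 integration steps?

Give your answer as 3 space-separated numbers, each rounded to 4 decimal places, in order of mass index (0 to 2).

Step 0: x=[5.0000 6.0000 10.0000] v=[0.0000 0.0000 0.0000]
Step 1: x=[1.0000 7.5000 10.0000] v=[-8.0000 3.0000 0.0000]
Step 2: x=[2.5000 7.0000 11.5000] v=[3.0000 -1.0000 3.0000]
Step 3: x=[6.0000 6.5000 12.5000] v=[7.0000 -1.0000 2.0000]
Step 4: x=[4.0000 8.7500 11.5000] v=[-4.0000 4.5000 -2.0000]
Step 5: x=[2.7500 10.0000 11.7500] v=[-2.5000 2.5000 0.5000]
Step 6: x=[6.0000 8.5000 14.2500] v=[6.5000 -3.0000 5.0000]
Step 7: x=[5.7500 8.6250 15.0000] v=[-0.5000 0.2500 1.5000]
Step 8: x=[2.6250 10.5000 13.3750] v=[-6.2500 3.7500 -3.2500]

Answer: 2.6250 10.5000 13.3750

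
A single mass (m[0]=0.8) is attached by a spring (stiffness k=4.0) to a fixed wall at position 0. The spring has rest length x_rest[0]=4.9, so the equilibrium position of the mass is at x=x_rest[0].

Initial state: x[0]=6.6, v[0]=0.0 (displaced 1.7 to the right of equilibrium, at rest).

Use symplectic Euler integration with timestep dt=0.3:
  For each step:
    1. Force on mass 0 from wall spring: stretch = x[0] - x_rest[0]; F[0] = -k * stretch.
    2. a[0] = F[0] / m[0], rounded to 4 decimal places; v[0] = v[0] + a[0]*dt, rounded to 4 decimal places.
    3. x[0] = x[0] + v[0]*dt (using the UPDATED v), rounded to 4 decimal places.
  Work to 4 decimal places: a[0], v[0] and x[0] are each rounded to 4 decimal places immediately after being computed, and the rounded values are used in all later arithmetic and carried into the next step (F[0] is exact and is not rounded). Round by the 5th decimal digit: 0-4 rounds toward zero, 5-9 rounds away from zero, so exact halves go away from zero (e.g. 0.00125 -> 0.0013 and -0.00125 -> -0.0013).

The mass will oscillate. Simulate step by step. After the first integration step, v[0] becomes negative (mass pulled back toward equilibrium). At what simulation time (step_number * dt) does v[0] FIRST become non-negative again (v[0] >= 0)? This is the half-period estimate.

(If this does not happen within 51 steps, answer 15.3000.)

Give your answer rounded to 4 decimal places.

Answer: 1.5000

Derivation:
Step 0: x=[6.6000] v=[0.0000]
Step 1: x=[5.8350] v=[-2.5500]
Step 2: x=[4.6493] v=[-3.9525]
Step 3: x=[3.5764] v=[-3.5765]
Step 4: x=[3.0991] v=[-1.5911]
Step 5: x=[3.4322] v=[1.1103]
First v>=0 after going negative at step 5, time=1.5000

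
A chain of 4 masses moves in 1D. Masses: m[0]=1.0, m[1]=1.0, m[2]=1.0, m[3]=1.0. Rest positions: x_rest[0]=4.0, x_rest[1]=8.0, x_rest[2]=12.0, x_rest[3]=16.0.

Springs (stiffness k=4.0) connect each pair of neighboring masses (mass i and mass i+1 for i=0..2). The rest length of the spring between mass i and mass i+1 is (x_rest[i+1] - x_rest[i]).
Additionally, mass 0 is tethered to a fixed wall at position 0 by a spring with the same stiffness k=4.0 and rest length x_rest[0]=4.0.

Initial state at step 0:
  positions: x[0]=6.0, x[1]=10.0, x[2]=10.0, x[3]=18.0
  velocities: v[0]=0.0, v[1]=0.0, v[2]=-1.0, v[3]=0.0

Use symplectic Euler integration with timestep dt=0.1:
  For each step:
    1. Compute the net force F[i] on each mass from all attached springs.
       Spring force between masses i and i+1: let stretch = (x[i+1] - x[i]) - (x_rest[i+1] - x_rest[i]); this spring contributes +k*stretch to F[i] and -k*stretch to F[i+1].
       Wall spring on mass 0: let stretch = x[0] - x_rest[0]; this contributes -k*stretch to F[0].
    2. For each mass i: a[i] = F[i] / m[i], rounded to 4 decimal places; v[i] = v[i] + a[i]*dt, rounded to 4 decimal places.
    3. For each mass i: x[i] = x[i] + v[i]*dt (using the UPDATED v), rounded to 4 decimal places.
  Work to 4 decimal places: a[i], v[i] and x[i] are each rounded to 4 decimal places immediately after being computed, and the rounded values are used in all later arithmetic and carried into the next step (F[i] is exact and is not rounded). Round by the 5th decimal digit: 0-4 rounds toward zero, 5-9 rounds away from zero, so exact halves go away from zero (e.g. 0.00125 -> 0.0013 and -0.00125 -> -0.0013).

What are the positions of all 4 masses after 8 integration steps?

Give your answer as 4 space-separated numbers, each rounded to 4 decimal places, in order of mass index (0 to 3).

Answer: 3.4134 7.4267 15.0335 15.1047

Derivation:
Step 0: x=[6.0000 10.0000 10.0000 18.0000] v=[0.0000 0.0000 -1.0000 0.0000]
Step 1: x=[5.9200 9.8400 10.2200 17.8400] v=[-0.8000 -1.6000 2.2000 -1.6000]
Step 2: x=[5.7600 9.5384 10.7296 17.5352] v=[-1.6000 -3.0160 5.0960 -3.0480]
Step 3: x=[5.5207 9.1333 11.4638 17.1182] v=[-2.3926 -4.0509 7.3418 -4.1702]
Step 4: x=[5.2051 8.6769 12.3309 16.6350] v=[-3.1558 -4.5637 8.6714 -4.8320]
Step 5: x=[4.8202 8.2278 13.2240 16.1396] v=[-3.8491 -4.4908 8.9314 -4.9536]
Step 6: x=[4.3788 7.8423 14.0339 15.6876] v=[-4.4141 -3.8554 8.0992 -4.5198]
Step 7: x=[3.9008 7.5659 14.6623 15.3295] v=[-4.7802 -2.7642 6.2840 -3.5813]
Step 8: x=[3.4134 7.4267 15.0335 15.1047] v=[-4.8745 -1.3917 3.7123 -2.2482]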